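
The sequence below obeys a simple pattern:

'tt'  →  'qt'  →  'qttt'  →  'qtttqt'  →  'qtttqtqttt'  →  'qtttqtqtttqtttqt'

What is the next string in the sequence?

This is a Fibonacci-style word recurrence s(k) = s(k−1)·s(k−2): e.g. qt·tt = qttt.
Continuing: qtttqtqtttqtttqt · qtttqtqttt gives term 7.

qtttqtqtttqtttqtqtttqtqttt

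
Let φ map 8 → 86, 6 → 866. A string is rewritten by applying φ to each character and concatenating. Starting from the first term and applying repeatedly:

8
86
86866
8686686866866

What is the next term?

φ(8686686866866) expands symbol-by-symbol to 86 866 86 866 866 86 866 86 866 866 86 866 866; joining the 13 pieces gives the next term.

8686686866866868668686686686866866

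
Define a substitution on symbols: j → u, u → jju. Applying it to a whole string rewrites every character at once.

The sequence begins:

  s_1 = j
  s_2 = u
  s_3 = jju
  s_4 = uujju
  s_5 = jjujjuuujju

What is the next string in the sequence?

uujjuuujjujjujjuuujju

Expanding jjujjuuujju: j→u, j→u, u→jju, j→u, j→u, u→jju, u→jju, u→jju, j→u, j→u, u→jju. Concatenated: u u jju u u jju jju jju u u jju.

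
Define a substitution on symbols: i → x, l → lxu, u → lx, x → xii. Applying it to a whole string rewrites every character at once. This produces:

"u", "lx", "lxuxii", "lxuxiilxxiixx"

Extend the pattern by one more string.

lxuxiilxxiixxlxuxiixiixxxiixii

φ(lxuxiilxxiixx) expands symbol-by-symbol to lxu xii lx xii x x lxu xii xii x x xii xii; joining the 13 pieces gives the next term.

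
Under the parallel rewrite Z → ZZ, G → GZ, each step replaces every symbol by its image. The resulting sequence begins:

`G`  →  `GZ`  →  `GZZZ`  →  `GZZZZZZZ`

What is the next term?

GZZZZZZZZZZZZZZZ

Rewriting each symbol of GZZZZZZZ: G→GZ, Z→ZZ, Z→ZZ, Z→ZZ, Z→ZZ, Z→ZZ, Z→ZZ, Z→ZZ, which concatenates to GZ ZZ ZZ ZZ ZZ ZZ ZZ ZZ.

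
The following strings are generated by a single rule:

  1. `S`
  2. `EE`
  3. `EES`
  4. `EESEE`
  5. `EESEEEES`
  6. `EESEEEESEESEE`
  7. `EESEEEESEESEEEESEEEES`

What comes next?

EESEEEESEESEEEESEEEESEESEEEESEESEE

Each term (from the third on) is the previous term followed by the one before it: term 3 = EE·S = EES.
The next term joins EESEEEESEESEEEESEEEES and EESEEEESEESEE.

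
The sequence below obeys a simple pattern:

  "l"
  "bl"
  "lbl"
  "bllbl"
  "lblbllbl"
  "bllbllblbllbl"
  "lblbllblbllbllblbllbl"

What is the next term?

bllbllblbllbllblbllblbllbllblbllbl

From term 3 onward, concatenate the second-to-last term with the last: l·bl = lbl, bl·lbl = bllbl, …
So term 8 is bllbllblbllbl·lblbllblbllbllblbllbl.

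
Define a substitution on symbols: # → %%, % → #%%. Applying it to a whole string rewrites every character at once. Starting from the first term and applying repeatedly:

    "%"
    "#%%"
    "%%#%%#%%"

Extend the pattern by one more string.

Rewriting each symbol of %%#%%#%%: %→#%%, %→#%%, #→%%, %→#%%, %→#%%, #→%%, %→#%%, %→#%%, which concatenates to #%% #%% %% #%% #%% %% #%% #%%.

#%%#%%%%#%%#%%%%#%%#%%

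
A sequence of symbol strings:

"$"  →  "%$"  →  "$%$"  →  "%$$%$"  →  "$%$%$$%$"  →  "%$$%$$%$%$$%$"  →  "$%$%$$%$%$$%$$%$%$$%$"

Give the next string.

%$$%$$%$%$$%$$%$%$$%$%$$%$$%$%$$%$

This is a Fibonacci-style word recurrence s(k) = s(k−2)·s(k−1): e.g. $·%$ = $%$.
Continuing: %$$%$$%$%$$%$ · $%$%$$%$%$$%$$%$%$$%$ gives term 8.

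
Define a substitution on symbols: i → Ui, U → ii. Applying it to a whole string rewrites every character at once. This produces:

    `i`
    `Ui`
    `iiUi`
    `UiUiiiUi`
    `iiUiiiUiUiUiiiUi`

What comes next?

Replace each of the 16 characters of iiUiiiUiUiUiiiUi in place — Ui Ui ii Ui Ui Ui ii Ui ii Ui ii Ui Ui Ui ii Ui — and concatenate.

UiUiiiUiUiUiiiUiiiUiiiUiUiUiiiUi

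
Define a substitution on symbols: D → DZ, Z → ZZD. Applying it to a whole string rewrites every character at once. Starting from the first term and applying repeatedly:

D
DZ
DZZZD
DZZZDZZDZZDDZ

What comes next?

Rewriting the 13 symbols of DZZZDZZDZZDDZ one by one yields DZ ZZD ZZD ZZD DZ ZZD ZZD DZ ZZD ZZD DZ DZ ZZD; concatenated:

DZZZDZZDZZDDZZZDZZDDZZZDZZDDZDZZZD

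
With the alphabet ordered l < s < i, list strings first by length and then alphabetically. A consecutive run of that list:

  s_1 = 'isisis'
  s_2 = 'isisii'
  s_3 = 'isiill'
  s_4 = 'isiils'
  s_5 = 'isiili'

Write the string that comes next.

Find the rightmost character of isiili below i, bump it to the next letter, and reset everything to its right to l.

isiisl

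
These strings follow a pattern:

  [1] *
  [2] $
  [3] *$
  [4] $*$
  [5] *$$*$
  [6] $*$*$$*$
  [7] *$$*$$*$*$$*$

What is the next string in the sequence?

This is a Fibonacci-style word recurrence s(k) = s(k−2)·s(k−1): e.g. *·$ = *$.
The next term joins $*$*$$*$ and *$$*$$*$*$$*$.

$*$*$$*$*$$*$$*$*$$*$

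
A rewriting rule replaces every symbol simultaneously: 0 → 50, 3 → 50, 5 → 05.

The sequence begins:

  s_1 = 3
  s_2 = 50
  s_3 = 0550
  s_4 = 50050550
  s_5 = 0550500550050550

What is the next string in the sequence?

Rewriting the 16 symbols of 0550500550050550 one by one yields 50 05 05 50 05 50 50 05 05 50 50 05 50 05 05 50; concatenated:

50050550055050050550500550050550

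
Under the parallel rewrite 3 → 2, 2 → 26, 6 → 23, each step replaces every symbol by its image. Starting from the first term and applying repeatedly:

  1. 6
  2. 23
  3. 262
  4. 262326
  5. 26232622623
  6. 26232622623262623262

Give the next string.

Applying the rule to each of the 20 symbols of 26232622623262623262 gives the pieces 26 23 26 2 26 23 26 26 23 26 2 26 23 26 23 26 2 26 23 26, which concatenate to the answer.

2623262262326262326226232623262262326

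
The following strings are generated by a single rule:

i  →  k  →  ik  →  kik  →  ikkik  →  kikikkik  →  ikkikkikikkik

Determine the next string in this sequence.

kikikkikikkikkikikkik

Each term (from the third on) is the two preceding terms concatenated in order: term 3 = i·k = ik.
Continuing: kikikkik · ikkikkikikkik gives term 8.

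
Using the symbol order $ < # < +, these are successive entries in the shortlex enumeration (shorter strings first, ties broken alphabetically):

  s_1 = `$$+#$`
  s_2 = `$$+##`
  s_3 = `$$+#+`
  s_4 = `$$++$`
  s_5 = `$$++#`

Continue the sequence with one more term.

The successor of $$++# increments the rightmost position that isn't already + and resets every position after it to $.

$$+++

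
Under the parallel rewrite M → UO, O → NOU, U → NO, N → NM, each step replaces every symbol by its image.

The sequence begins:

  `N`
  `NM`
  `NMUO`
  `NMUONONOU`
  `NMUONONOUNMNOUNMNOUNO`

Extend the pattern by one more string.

Rewriting the 21 symbols of NMUONONOUNMNOUNMNOUNO one by one yields NM UO NO NOU NM NOU NM NOU NO NM UO NM NOU NO NM UO NM NOU NO NM NOU; concatenated:

NMUONONOUNMNOUNMNOUNONMUONMNOUNONMUONMNOUNONMNOU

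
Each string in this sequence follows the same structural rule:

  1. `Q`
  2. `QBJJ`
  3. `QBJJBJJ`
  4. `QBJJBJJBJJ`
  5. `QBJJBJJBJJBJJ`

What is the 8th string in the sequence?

Each term is the previous one with BJJ appended.
From QBJJBJJBJJBJJ, 3 further steps: QBJJBJJBJJBJJ → QBJJBJJBJJBJJBJJ → QBJJBJJBJJBJJBJJBJJ → (answer).

QBJJBJJBJJBJJBJJBJJBJJ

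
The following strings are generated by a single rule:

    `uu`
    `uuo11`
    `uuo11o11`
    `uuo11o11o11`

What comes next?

uuo11o11o11o11

Every step adds o11 to the end: s(k+1) = s(k)·o11.
One more step from uuo11o11o11 gives the answer.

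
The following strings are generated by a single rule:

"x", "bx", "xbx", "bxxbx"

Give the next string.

This is a Fibonacci-style word recurrence s(k) = s(k−2)·s(k−1): e.g. x·bx = xbx.
So term 5 is xbx·bxxbx.

xbxbxxbx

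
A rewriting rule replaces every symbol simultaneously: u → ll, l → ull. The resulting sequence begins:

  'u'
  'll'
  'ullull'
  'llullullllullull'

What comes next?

Rewriting the 16 symbols of llullullllullull one by one yields ull ull ll ull ull ll ull ull ull ull ll ull ull ll ull ull; concatenated:

ullullllullullllullullullullllullullllullull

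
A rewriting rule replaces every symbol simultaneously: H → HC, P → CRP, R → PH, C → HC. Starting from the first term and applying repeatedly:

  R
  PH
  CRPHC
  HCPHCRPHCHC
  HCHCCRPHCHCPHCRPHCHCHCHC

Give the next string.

Rewriting the 24 symbols of HCHCCRPHCHCPHCRPHCHCHCHC one by one yields HC HC HC HC HC PH CRP HC HC HC HC CRP HC HC PH CRP HC HC HC HC HC HC HC HC; concatenated:

HCHCHCHCHCPHCRPHCHCHCHCCRPHCHCPHCRPHCHCHCHCHCHCHCHC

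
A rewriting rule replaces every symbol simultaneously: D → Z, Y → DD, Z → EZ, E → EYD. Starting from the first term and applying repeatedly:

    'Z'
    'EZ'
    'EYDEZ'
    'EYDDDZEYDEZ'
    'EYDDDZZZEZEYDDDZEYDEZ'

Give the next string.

EYDDDZZZEZEZEZEYDEZEYDDDZZZEZEYDDDZEYDEZ

φ(EYDDDZZZEZEYDDDZEYDEZ) expands symbol-by-symbol to EYD DD Z Z Z EZ EZ EZ EYD EZ EYD DD Z Z Z EZ EYD DD Z EYD EZ; joining the 21 pieces gives the next term.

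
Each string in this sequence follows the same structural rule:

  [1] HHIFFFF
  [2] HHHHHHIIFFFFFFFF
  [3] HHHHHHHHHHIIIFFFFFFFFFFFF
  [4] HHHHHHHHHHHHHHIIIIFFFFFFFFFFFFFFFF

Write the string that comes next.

HHHHHHHHHHHHHHHHHHIIIIIFFFFFFFFFFFFFFFFFFFF

The n-th term is 4n-2 H's then n I's then 4n F's (n = 1, 2, …).
Setting n = 5 gives 18, 5, 20 characters in each block.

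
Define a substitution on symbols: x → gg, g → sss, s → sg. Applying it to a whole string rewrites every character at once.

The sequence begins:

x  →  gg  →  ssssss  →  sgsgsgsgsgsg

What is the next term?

sgssssgssssgssssgssssgssssgsss

Apply φ to sgsgsgsgsgsg symbol by symbol: s→sg, g→sss, s→sg, g→sss, s→sg, g→sss, s→sg, g→sss, s→sg, g→sss, s→sg, g→sss; joined: sg sss sg sss sg sss sg sss sg sss sg sss.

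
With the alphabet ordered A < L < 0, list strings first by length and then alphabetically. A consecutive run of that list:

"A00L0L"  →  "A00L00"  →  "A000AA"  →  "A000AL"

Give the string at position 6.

A000LA

Stepping forward 2 times from A000AL: A000AL → A000A0, then the target.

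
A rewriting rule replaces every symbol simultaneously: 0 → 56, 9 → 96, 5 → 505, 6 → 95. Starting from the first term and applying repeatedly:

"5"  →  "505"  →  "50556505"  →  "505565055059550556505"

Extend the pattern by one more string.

5055650550595505565055055650596505505565055059550556505

φ(505565055059550556505) expands symbol-by-symbol to 505 56 505 505 95 505 56 505 505 56 505 96 505 505 56 505 505 95 505 56 505; joining the 21 pieces gives the next term.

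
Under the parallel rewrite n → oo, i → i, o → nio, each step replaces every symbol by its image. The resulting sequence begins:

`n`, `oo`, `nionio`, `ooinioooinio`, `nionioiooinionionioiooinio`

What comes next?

ooinioooinioinionioiooinioooinioooinioinionioiooinio

Applying the rule to each of the 26 symbols of nionioiooinionionioiooinio gives the pieces oo i nio oo i nio i nio nio i oo i nio oo i nio oo i nio i nio nio i oo i nio, which concatenate to the answer.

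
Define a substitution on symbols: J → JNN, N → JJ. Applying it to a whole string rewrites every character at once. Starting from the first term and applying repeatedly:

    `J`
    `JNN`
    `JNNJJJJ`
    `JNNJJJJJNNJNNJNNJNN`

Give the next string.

Replace each of the 19 characters of JNNJJJJJNNJNNJNNJNN in place — JNN JJ JJ JNN JNN JNN JNN JNN JJ JJ JNN JJ JJ JNN JJ JJ JNN JJ JJ — and concatenate.

JNNJJJJJNNJNNJNNJNNJNNJJJJJNNJJJJJNNJJJJJNNJJJJ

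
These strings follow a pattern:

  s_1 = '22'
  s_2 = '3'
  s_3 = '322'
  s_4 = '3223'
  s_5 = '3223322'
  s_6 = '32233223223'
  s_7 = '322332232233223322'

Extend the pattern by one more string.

32233223223322332232233223223

This is a Fibonacci-style word recurrence s(k) = s(k−1)·s(k−2): e.g. 3·22 = 322.
Continuing: 322332232233223322 · 32233223223 gives term 8.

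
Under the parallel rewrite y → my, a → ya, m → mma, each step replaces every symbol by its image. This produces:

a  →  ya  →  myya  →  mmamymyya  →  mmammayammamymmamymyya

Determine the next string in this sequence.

Applying the rule to each of the 22 symbols of mmammayammamymmamymyya gives the pieces mma mma ya mma mma ya my ya mma mma ya mma my mma mma ya mma my mma my my ya, which concatenate to the answer.

mmammayammammayamyyammammayammamymmammayammamymmamymyya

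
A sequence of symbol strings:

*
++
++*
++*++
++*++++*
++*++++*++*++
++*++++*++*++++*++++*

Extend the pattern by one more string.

This is a Fibonacci-style word recurrence s(k) = s(k−1)·s(k−2): e.g. ++·* = ++*.
So term 8 is ++*++++*++*++++*++++*·++*++++*++*++.

++*++++*++*++++*++++*++*++++*++*++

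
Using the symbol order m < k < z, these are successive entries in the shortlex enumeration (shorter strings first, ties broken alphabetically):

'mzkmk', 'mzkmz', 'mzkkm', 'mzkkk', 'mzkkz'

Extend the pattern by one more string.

The successor of mzkkz increments the rightmost position that isn't already z and resets every position after it to m.

mzkzm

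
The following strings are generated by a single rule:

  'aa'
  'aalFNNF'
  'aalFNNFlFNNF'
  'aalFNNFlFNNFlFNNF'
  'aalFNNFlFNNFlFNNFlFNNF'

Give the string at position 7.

The strings grow by a fixed suffix lFNNF each time.
From aalFNNFlFNNFlFNNFlFNNF, 2 further steps: aalFNNFlFNNFlFNNFlFNNF → aalFNNFlFNNFlFNNFlFNNFlFNNF → (answer).

aalFNNFlFNNFlFNNFlFNNFlFNNFlFNNF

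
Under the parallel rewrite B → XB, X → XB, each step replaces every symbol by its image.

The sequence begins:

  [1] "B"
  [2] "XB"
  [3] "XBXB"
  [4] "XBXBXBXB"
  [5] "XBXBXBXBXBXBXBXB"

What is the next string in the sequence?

XBXBXBXBXBXBXBXBXBXBXBXBXBXBXBXB

Replace each of the 16 characters of XBXBXBXBXBXBXBXB in place — XB XB XB XB XB XB XB XB XB XB XB XB XB XB XB XB — and concatenate.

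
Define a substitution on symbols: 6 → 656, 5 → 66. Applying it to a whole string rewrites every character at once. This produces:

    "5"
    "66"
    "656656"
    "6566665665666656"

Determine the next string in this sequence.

65666656656656656666566566665665665665666656

φ(6566665665666656) expands symbol-by-symbol to 656 66 656 656 656 656 66 656 656 66 656 656 656 656 66 656; joining the 16 pieces gives the next term.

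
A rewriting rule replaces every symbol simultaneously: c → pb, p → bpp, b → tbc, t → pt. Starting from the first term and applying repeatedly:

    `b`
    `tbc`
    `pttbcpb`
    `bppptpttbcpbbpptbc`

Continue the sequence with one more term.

tbcbppbppbppptbppptpttbcpbbpptbctbcbppbpppttbcpb

Replace each of the 18 characters of bppptpttbcpbbpptbc in place — tbc bpp bpp bpp pt bpp pt pt tbc pb bpp tbc tbc bpp bpp pt tbc pb — and concatenate.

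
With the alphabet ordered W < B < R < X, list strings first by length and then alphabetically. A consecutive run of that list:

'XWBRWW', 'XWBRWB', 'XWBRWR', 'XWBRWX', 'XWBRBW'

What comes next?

XWBRBB

Find the rightmost character of XWBRBW below X, bump it to the next letter, and reset everything to its right to W.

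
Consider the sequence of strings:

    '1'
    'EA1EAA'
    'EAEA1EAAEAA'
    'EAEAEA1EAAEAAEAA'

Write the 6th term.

EAEAEAEAEA1EAAEAAEAAEAAEAA

s(k+1) = EA·s(k)·EAA, so each term gains EA as a prefix and EAA as a suffix.
From EAEAEA1EAAEAAEAA, 2 further steps: EAEAEA1EAAEAAEAA → EAEAEAEA1EAAEAAEAAEAA → (answer).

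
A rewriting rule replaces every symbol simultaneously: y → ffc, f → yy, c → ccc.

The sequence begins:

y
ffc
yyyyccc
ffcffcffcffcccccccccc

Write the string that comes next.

yyyycccyyyycccyyyycccyyyycccccccccccccccccccccccccccccc

Replace each of the 21 characters of ffcffcffcffcccccccccc in place — yy yy ccc yy yy ccc yy yy ccc yy yy ccc ccc ccc ccc ccc ccc ccc ccc ccc ccc — and concatenate.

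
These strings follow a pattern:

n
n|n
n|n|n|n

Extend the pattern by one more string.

Every step duplicates the string with '|' between the halves.
Doubling n|n|n|n with '|' between the halves:

n|n|n|n|n|n|n|n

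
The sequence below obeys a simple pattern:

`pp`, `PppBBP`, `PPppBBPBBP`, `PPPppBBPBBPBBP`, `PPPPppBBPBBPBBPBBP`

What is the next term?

s(k+1) = P·s(k)·BBP, so each term gains P as a prefix and BBP as a suffix.
Applying this once more to PPPPppBBPBBPBBPBBP:

PPPPPppBBPBBPBBPBBPBBP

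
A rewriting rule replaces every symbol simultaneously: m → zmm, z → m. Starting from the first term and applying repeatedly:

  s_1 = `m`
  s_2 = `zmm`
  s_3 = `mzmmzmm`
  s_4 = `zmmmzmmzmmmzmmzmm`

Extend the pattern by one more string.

Rewriting the 17 symbols of zmmmzmmzmmmzmmzmm one by one yields m zmm zmm zmm m zmm zmm m zmm zmm zmm m zmm zmm m zmm zmm; concatenated:

mzmmzmmzmmmzmmzmmmzmmzmmzmmmzmmzmmmzmmzmm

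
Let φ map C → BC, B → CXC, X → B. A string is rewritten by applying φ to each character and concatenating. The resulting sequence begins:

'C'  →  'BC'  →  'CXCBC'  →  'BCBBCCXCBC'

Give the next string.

CXCBCCXCCXCBCBCBBCCXCBC

Apply φ to BCBBCCXCBC symbol by symbol: B→CXC, C→BC, B→CXC, B→CXC, C→BC, C→BC, X→B, C→BC, B→CXC, C→BC; joined: CXC BC CXC CXC BC BC B BC CXC BC.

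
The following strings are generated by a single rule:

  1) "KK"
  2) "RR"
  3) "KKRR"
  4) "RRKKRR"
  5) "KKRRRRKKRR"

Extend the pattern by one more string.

RRKKRRKKRRRRKKRR

From term 3 onward, concatenate the second-to-last term with the last: KK·RR = KKRR, RR·KKRR = RRKKRR, …
The next term joins RRKKRR and KKRRRRKKRR.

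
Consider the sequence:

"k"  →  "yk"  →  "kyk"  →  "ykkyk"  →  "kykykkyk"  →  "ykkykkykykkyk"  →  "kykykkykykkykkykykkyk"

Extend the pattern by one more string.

From term 3 onward, concatenate the second-to-last term with the last: k·yk = kyk, yk·kyk = ykkyk, …
Continuing: ykkykkykykkyk · kykykkykykkykkykykkyk gives term 8.

ykkykkykykkykkykykkykykkykkykykkyk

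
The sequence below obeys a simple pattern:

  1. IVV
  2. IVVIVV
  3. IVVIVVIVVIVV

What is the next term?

Each string is two copies of the previous one concatenated.
So the next term is two copies of IVVIVVIVVIVV.

IVVIVVIVVIVVIVVIVVIVVIVV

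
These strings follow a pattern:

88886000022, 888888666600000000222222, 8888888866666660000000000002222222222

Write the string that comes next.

88888888886666666666000000000000000022222222222222

Term n consists of 2n+2 8's, followed by 3n-2 6's, followed by 4n 0's, followed by 4n-2 2's (n = 1, 2, …).
For the next term, n = 4, so the run lengths are 10, 10, 16, 14.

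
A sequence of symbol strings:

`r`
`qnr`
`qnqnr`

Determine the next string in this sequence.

The strings grow by a fixed prefix qn each time.
Applying this once more to qnqnr:

qnqnqnr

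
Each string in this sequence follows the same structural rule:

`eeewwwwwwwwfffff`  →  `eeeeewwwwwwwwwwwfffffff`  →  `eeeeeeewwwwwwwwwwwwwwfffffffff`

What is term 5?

Term n consists of 2n-1 e's, followed by 3n+2 w's, followed by 2n+1 f's, where the shown terms are n = 2, 3, 4.
Setting n = 6 gives 11, 20, 13 characters in each block.

eeeeeeeeeeewwwwwwwwwwwwwwwwwwwwfffffffffffff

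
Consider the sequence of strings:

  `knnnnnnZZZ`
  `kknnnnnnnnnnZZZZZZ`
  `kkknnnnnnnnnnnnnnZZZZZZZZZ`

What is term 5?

kkkkknnnnnnnnnnnnnnnnnnnnnnZZZZZZZZZZZZZZZ

Reading off run lengths: k runs 1, 2, 3; n runs 6, 10, 14; Z runs 3, 6, 9 — each is linear in n (n = 1, 2, …).
For term 5, n = 5, so the run lengths are 5, 22, 15.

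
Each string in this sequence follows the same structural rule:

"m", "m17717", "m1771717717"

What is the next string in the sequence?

Every step adds 17717 to the end: s(k+1) = s(k)·17717.
Applying this once more to m1771717717:

m177171771717717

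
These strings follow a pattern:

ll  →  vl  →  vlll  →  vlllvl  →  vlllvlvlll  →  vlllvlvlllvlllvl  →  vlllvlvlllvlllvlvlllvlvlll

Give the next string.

From term 3 onward, concatenate the last term with the second-to-last: vl·ll = vlll, vlll·vl = vlllvl, …
The next term joins vlllvlvlllvlllvlvlllvlvlll and vlllvlvlllvlllvl.

vlllvlvlllvlllvlvlllvlvlllvlllvlvlllvlllvl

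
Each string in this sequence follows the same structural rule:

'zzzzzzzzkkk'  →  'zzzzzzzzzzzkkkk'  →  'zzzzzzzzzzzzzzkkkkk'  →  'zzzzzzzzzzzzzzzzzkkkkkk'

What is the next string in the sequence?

zzzzzzzzzzzzzzzzzzzzkkkkkkk

Each string has the form z^{3n+2} k^{n+1}, where the shown terms are n = 2, 3, 4, 5.
Setting n = 6 gives 20, 7 characters in each block.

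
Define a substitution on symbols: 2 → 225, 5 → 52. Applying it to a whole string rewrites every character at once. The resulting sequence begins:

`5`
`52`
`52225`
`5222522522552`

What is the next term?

Applying the rule to each of the 13 symbols of 5222522522552 gives the pieces 52 225 225 225 52 225 225 52 225 225 52 52 225, which concatenate to the answer.

5222522522552225225522252255252225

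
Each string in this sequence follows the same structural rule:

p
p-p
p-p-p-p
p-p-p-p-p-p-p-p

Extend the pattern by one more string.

p-p-p-p-p-p-p-p-p-p-p-p-p-p-p-p

s(k+1) = s(k)·-·s(k) — each term doubles the last with '-' between the halves.
One more doubling of p-p-p-p-p-p-p-p gives the answer.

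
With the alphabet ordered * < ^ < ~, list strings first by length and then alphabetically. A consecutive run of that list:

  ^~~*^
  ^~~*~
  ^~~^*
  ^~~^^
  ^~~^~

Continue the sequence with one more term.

^~~~*

The successor of ^~~^~ increments the rightmost position that isn't already ~ and resets every position after it to *.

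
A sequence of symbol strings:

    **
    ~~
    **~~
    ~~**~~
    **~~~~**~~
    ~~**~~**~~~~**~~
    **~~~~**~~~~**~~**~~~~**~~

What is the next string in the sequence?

Each term (from the third on) is the two preceding terms concatenated in order: term 3 = **·~~ = **~~.
So term 8 is ~~**~~**~~~~**~~·**~~~~**~~~~**~~**~~~~**~~.

~~**~~**~~~~**~~**~~~~**~~~~**~~**~~~~**~~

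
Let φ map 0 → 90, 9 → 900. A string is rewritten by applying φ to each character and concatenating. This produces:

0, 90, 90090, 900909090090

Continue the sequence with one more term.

Apply φ to 900909090090 symbol by symbol: 9→900, 0→90, 0→90, 9→900, 0→90, 9→900, 0→90, 9→900, 0→90, 0→90, 9→900, 0→90; joined: 900 90 90 900 90 900 90 900 90 90 900 90.

90090909009090090900909090090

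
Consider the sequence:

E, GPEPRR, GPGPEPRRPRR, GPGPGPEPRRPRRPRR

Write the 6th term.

GPGPGPGPGPEPRRPRRPRRPRRPRR

s(k+1) = GP·s(k)·PRR, so each term gains GP as a prefix and PRR as a suffix.
From GPGPGPEPRRPRRPRR, 2 further steps: GPGPGPEPRRPRRPRR → GPGPGPGPEPRRPRRPRRPRR → (answer).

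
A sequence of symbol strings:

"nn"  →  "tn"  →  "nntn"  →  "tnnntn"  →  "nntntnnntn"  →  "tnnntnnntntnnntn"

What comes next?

This is a Fibonacci-style word recurrence s(k) = s(k−2)·s(k−1): e.g. nn·tn = nntn.
The next term joins nntntnnntn and tnnntnnntntnnntn.

nntntnnntntnnntnnntntnnntn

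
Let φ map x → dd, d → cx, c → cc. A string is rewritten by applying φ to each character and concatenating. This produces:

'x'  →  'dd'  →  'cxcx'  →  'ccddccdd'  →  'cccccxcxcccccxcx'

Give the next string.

ccccccccccddccddccccccccccddccdd

Replace each of the 16 characters of cccccxcxcccccxcx in place — cc cc cc cc cc dd cc dd cc cc cc cc cc dd cc dd — and concatenate.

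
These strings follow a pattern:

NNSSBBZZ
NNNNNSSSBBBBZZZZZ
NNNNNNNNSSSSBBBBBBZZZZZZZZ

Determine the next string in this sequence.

Each string has the form N^{3n-1} S^{n+1} B^{2n} Z^{3n-1} (n = 1, 2, …).
For the next term, n = 4, so the run lengths are 11, 5, 8, 11.

NNNNNNNNNNNSSSSSBBBBBBBBZZZZZZZZZZZ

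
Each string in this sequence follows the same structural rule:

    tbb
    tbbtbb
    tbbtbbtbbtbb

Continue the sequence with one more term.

Every step duplicates the string.
So the next term is two copies of tbbtbbtbbtbb.

tbbtbbtbbtbbtbbtbbtbbtbb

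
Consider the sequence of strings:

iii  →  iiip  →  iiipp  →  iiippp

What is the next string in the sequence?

Every step adds p to the end: s(k+1) = s(k)·p.
One more step from iiippp gives the answer.

iiipppp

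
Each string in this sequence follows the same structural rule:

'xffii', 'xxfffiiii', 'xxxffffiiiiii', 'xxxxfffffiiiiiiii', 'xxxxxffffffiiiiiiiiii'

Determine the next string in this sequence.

xxxxxxfffffffiiiiiiiiiiii

Term n consists of n x's, followed by n+1 f's, followed by 2n i's (n = 1, 2, …).
Setting n = 6 gives 6, 7, 12 characters in each block.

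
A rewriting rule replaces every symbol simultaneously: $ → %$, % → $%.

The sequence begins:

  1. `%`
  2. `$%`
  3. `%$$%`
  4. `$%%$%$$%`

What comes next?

%$$%$%%$$%%$%$$%

Apply φ to $%%$%$$% symbol by symbol: $→%$, %→$%, %→$%, $→%$, %→$%, $→%$, $→%$, %→$%; joined: %$ $% $% %$ $% %$ %$ $%.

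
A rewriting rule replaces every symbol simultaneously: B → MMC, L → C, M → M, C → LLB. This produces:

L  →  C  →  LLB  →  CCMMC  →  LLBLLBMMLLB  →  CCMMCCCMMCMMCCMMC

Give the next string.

Replace each of the 17 characters of CCMMCCCMMCMMCCMMC in place — LLB LLB M M LLB LLB LLB M M LLB M M LLB LLB M M LLB — and concatenate.

LLBLLBMMLLBLLBLLBMMLLBMMLLBLLBMMLLB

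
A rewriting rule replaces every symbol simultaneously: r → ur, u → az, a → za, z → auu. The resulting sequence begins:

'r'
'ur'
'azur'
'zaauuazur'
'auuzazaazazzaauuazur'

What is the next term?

zaazazauuzaauuzazaauuzaauuauuzazaazazzaauuazur

Applying the rule to each of the 20 symbols of auuzazaazazzaauuazur gives the pieces za az az auu za auu za za auu za auu auu za za az az za auu az ur, which concatenate to the answer.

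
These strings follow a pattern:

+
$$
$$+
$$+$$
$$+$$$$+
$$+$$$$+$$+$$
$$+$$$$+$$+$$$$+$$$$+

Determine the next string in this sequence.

$$+$$$$+$$+$$$$+$$$$+$$+$$$$+$$+$$

Each term (from the third on) is the previous term followed by the one before it: term 3 = $$·+ = $$+.
The next term joins $$+$$$$+$$+$$$$+$$$$+ and $$+$$$$+$$+$$.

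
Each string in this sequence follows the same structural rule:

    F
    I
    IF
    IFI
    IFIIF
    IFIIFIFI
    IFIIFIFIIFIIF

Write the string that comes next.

IFIIFIFIIFIIFIFIIFIFI

From term 3 onward, concatenate the last term with the second-to-last: I·F = IF, IF·I = IFI, …
The next term joins IFIIFIFIIFIIF and IFIIFIFI.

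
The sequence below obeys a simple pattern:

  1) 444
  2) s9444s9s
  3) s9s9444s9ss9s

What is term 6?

s(k+1) = s9·s(k)·s9s, so each term gains s9 as a prefix and s9s as a suffix.
From s9s9444s9ss9s, 3 further steps: s9s9444s9ss9s → s9s9s9444s9ss9ss9s → s9s9s9s9444s9ss9ss9ss9s → (answer).

s9s9s9s9s9444s9ss9ss9ss9ss9s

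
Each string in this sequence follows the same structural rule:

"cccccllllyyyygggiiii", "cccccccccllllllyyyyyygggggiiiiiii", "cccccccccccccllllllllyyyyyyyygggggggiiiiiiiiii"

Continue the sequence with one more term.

cccccccccccccccccllllllllllyyyyyyyyyygggggggggiiiiiiiiiiiii

The n-th term is 4n+1 c's then 2n+2 l's then 2n+2 y's then 2n+1 g's then 3n+1 i's (n = 1, 2, …).
For the next term, n = 4, so the run lengths are 17, 10, 10, 9, 13.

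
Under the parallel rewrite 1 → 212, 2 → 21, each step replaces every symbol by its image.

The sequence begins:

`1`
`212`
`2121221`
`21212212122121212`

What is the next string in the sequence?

21212212122121212212122121212212122121221

Replace each of the 17 characters of 21212212122121212 in place — 21 212 21 212 21 21 212 21 212 21 21 212 21 212 21 212 21 — and concatenate.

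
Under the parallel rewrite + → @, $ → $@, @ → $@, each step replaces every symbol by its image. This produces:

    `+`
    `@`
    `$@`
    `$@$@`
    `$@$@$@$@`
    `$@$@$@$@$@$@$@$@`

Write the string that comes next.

$@$@$@$@$@$@$@$@$@$@$@$@$@$@$@$@

φ($@$@$@$@$@$@$@$@) expands symbol-by-symbol to $@ $@ $@ $@ $@ $@ $@ $@ $@ $@ $@ $@ $@ $@ $@ $@; joining the 16 pieces gives the next term.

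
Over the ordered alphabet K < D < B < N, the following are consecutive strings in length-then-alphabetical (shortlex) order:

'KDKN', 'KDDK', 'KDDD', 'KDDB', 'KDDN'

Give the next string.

KDBK

Treat KDDN as a base-4 numeral over the given alphabet and add one, carrying through any trailing N's.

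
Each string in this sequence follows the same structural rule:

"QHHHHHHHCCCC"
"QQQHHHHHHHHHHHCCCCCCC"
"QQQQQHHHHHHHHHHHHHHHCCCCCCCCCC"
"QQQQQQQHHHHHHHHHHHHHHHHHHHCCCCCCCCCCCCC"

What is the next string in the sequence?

Each string has the form Q^{2n-1} H^{4n+3} C^{3n+1} (n = 1, 2, …).
Setting n = 5 gives 9, 23, 16 characters in each block.

QQQQQQQQQHHHHHHHHHHHHHHHHHHHHHHHCCCCCCCCCCCCCCCC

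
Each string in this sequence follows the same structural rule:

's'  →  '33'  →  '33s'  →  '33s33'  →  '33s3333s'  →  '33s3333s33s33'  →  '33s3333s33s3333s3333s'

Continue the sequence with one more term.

33s3333s33s3333s3333s33s3333s33s33

Each term (from the third on) is the previous term followed by the one before it: term 3 = 33·s = 33s.
Continuing: 33s3333s33s3333s3333s · 33s3333s33s33 gives term 8.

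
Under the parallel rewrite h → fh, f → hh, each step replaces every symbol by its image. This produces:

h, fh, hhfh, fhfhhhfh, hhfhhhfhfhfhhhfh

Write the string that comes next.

Rewriting the 16 symbols of hhfhhhfhfhfhhhfh one by one yields fh fh hh fh fh fh hh fh hh fh hh fh fh fh hh fh; concatenated:

fhfhhhfhfhfhhhfhhhfhhhfhfhfhhhfh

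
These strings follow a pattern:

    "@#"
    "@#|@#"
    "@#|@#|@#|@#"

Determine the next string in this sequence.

@#|@#|@#|@#|@#|@#|@#|@#

s(k+1) = s(k)·|·s(k) — each term doubles the last with '|' between the halves.
One more doubling of @#|@#|@#|@# gives the answer.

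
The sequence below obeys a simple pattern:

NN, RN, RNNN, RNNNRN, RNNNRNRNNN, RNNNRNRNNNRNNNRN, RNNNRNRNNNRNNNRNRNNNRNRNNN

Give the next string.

RNNNRNRNNNRNNNRNRNNNRNRNNNRNNNRNRNNNRNNNRN

From term 3 onward, concatenate the last term with the second-to-last: RN·NN = RNNN, RNNN·RN = RNNNRN, …
So term 8 is RNNNRNRNNNRNNNRNRNNNRNRNNN·RNNNRNRNNNRNNNRN.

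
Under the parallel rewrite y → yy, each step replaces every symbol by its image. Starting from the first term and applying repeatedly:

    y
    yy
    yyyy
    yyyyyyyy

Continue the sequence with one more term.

Apply φ to yyyyyyyy symbol by symbol: y→yy, y→yy, y→yy, y→yy, y→yy, y→yy, y→yy, y→yy; joined: yy yy yy yy yy yy yy yy.

yyyyyyyyyyyyyyyy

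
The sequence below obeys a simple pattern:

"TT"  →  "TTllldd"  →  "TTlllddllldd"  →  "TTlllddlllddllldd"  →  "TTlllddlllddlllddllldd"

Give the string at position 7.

Each term is the previous one with llldd appended.
From TTlllddlllddlllddllldd, 2 further steps: TTlllddlllddlllddllldd → TTlllddlllddlllddlllddllldd → (answer).

TTlllddlllddlllddlllddlllddllldd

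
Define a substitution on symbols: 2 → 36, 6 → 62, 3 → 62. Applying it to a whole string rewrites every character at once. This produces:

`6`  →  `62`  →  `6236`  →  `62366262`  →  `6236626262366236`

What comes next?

62366262623662366236626262366262

Replace each of the 16 characters of 6236626262366236 in place — 62 36 62 62 62 36 62 36 62 36 62 62 62 36 62 62 — and concatenate.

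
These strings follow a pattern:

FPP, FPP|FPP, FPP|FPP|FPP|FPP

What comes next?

FPP|FPP|FPP|FPP|FPP|FPP|FPP|FPP

Every step duplicates the string with '|' between the halves.
One more doubling of FPP|FPP|FPP|FPP gives the answer.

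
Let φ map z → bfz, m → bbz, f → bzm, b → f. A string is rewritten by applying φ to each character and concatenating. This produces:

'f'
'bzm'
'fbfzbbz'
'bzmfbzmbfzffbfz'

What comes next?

fbfzbbzbzmfbfzbbzfbzmbfzbzmbzmfbzmbfz

φ(bzmfbzmbfzffbfz) expands symbol-by-symbol to f bfz bbz bzm f bfz bbz f bzm bfz bzm bzm f bzm bfz; joining the 15 pieces gives the next term.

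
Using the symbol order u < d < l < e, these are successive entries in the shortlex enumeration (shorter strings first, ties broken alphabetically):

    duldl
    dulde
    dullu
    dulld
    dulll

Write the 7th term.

duleu

Stepping forward 2 times from dulll: dulll → dulle, then the target.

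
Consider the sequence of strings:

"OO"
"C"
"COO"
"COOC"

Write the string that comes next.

From term 3 onward, concatenate the last term with the second-to-last: C·OO = COO, COO·C = COOC, …
So term 5 is COOC·COO.

COOCCOO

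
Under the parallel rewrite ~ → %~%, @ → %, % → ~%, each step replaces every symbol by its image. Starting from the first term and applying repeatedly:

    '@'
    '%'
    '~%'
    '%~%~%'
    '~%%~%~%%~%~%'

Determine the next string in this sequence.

%~%~%~%%~%~%%~%~%~%%~%~%%~%~%

Apply φ to ~%%~%~%%~%~% symbol by symbol: ~→%~%, %→~%, %→~%, ~→%~%, %→~%, ~→%~%, %→~%, %→~%, ~→%~%, %→~%, ~→%~%, %→~%; joined: %~% ~% ~% %~% ~% %~% ~% ~% %~% ~% %~% ~%.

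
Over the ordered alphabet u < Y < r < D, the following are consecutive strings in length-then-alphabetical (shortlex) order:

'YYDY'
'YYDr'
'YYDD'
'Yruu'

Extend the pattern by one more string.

YruY

The successor of Yruu increments the rightmost position that isn't already D and resets every position after it to u.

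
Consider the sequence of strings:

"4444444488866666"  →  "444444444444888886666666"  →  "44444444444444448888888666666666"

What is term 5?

444444444444444444444444888888888886666666666666

Reading off run lengths: 4 runs 8, 12, 16; 8 runs 3, 5, 7; 6 runs 5, 7, 9 — each is linear in n, where the shown terms are n = 2, 3, 4.
Setting n = 6 gives 24, 11, 13 characters in each block.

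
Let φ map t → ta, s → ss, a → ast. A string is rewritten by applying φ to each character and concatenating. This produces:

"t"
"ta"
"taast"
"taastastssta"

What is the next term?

taastastsstaastsstasssstaast

Expanding taastastssta: t→ta, a→ast, a→ast, s→ss, t→ta, a→ast, s→ss, t→ta, s→ss, s→ss, t→ta, a→ast. Concatenated: ta ast ast ss ta ast ss ta ss ss ta ast.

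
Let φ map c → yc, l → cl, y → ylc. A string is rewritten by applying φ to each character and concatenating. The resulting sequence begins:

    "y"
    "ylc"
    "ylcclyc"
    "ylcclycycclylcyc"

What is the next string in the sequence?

ylcclycycclylcycylcycycclylcclycylcyc

Replace each of the 16 characters of ylcclycycclylcyc in place — ylc cl yc yc cl ylc yc ylc yc yc cl ylc cl yc ylc yc — and concatenate.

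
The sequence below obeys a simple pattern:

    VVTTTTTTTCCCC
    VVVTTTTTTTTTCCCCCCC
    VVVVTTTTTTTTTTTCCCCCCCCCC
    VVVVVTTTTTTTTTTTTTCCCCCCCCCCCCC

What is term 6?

VVVVVVVTTTTTTTTTTTTTTTTTCCCCCCCCCCCCCCCCCCC

Each string has the form V^{n} T^{2n+3} C^{3n-2}, where the shown terms are n = 2, 3, 4, 5.
At n = 7 the blocks have lengths 7, 17, 19.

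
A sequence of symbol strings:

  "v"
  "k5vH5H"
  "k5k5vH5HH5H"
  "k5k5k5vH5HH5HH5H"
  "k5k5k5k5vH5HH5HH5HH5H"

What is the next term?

s(k+1) = k5·s(k)·H5H, so each term gains k5 as a prefix and H5H as a suffix.
So the next term is k5·k5k5k5k5vH5HH5HH5HH5H·H5H.

k5k5k5k5k5vH5HH5HH5HH5HH5H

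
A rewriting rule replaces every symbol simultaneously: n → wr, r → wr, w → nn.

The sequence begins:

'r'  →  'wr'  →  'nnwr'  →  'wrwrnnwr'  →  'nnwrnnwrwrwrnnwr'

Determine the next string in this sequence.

Rewriting the 16 symbols of nnwrnnwrwrwrnnwr one by one yields wr wr nn wr wr wr nn wr nn wr nn wr wr wr nn wr; concatenated:

wrwrnnwrwrwrnnwrnnwrnnwrwrwrnnwr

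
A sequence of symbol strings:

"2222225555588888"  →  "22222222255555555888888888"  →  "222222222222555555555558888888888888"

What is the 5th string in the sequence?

The n-th term is 3n+3 2's then 3n+2 5's then 4n+1 8's (n = 1, 2, …).
Setting n = 5 gives 18, 17, 21 characters in each block.

22222222222222222255555555555555555888888888888888888888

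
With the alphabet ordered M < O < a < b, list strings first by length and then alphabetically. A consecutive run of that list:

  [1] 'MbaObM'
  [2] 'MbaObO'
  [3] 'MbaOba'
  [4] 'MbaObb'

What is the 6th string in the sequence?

Stepping forward 2 times from MbaObb: MbaObb → MbaaMM, then the target.

MbaaMO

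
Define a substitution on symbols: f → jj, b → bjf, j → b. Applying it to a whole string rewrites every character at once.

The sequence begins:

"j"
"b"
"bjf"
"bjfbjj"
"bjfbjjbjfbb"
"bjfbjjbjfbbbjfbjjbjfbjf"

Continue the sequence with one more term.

Applying the rule to each of the 23 symbols of bjfbjjbjfbbbjfbjjbjfbjf gives the pieces bjf b jj bjf b b bjf b jj bjf bjf bjf b jj bjf b b bjf b jj bjf b jj, which concatenate to the answer.

bjfbjjbjfbbbjfbjjbjfbjfbjfbjjbjfbbbjfbjjbjfbjj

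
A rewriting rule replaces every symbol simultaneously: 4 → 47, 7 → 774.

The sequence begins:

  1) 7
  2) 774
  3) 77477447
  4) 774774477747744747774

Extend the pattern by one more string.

φ(774774477747744747774) expands symbol-by-symbol to 774 774 47 774 774 47 47 774 774 774 47 774 774 47 47 774 47 774 774 774 47; joining the 21 pieces gives the next term.

7747744777477447477747747744777477447477744777477477447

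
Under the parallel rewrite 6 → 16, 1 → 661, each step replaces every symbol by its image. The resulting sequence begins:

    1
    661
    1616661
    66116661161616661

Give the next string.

16166616611616166616611666116661161616661

φ(66116661161616661) expands symbol-by-symbol to 16 16 661 661 16 16 16 661 661 16 661 16 661 16 16 16 661; joining the 17 pieces gives the next term.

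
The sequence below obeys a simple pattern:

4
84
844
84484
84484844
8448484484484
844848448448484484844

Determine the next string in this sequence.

8448484484484844848448448484484484

Each term (from the third on) is the previous term followed by the one before it: term 3 = 84·4 = 844.
Continuing: 844848448448484484844 · 8448484484484 gives term 8.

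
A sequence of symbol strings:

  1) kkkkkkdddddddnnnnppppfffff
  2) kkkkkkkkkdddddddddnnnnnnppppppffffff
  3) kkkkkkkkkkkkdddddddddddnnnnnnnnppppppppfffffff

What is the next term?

The n-th term is 3n k's then 2n+3 d's then 2n n's then 2n p's then n+3 f's, where the shown terms are n = 2, 3, 4.
For the next term, n = 5, so the run lengths are 15, 13, 10, 10, 8.

kkkkkkkkkkkkkkkdddddddddddddnnnnnnnnnnppppppppppffffffff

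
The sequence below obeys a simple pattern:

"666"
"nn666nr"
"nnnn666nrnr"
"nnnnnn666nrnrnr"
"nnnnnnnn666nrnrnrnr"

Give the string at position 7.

nnnnnnnnnnnn666nrnrnrnrnrnr

s(k+1) = nn·s(k)·nr, so each term gains nn as a prefix and nr as a suffix.
From nnnnnnnn666nrnrnrnr, 2 further steps: nnnnnnnn666nrnrnrnr → nnnnnnnnnn666nrnrnrnrnr → (answer).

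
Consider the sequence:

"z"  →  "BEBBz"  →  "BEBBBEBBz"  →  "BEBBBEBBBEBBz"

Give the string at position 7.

BEBBBEBBBEBBBEBBBEBBBEBBz

Every step adds BEBB at the front: s(k+1) = BEBB·s(k).
From BEBBBEBBBEBBz, 3 further steps: BEBBBEBBBEBBz → BEBBBEBBBEBBBEBBz → BEBBBEBBBEBBBEBBBEBBz → (answer).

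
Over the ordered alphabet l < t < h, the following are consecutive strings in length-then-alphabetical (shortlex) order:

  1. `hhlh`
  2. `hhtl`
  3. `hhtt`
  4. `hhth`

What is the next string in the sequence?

hhhl

Find the rightmost character of hhth below h, bump it to the next letter, and reset everything to its right to l.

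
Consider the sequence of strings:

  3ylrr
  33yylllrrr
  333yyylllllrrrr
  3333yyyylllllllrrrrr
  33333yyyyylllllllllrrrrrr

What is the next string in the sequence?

The n-th term is n 3's then n y's then 2n-1 l's then n+1 r's (n = 1, 2, …).
At n = 6 the blocks have lengths 6, 6, 11, 7.

333333yyyyyylllllllllllrrrrrrr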